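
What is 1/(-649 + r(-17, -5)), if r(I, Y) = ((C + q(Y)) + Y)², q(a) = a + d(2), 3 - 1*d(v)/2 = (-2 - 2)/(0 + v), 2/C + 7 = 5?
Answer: -1/648 ≈ -0.0015432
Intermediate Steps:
C = -1 (C = 2/(-7 + 5) = 2/(-2) = 2*(-½) = -1)
d(v) = 6 + 8/v (d(v) = 6 - 2*(-2 - 2)/(0 + v) = 6 - (-8)/v = 6 + 8/v)
q(a) = 10 + a (q(a) = a + (6 + 8/2) = a + (6 + 8*(½)) = a + (6 + 4) = a + 10 = 10 + a)
r(I, Y) = (9 + 2*Y)² (r(I, Y) = ((-1 + (10 + Y)) + Y)² = ((9 + Y) + Y)² = (9 + 2*Y)²)
1/(-649 + r(-17, -5)) = 1/(-649 + (9 + 2*(-5))²) = 1/(-649 + (9 - 10)²) = 1/(-649 + (-1)²) = 1/(-649 + 1) = 1/(-648) = -1/648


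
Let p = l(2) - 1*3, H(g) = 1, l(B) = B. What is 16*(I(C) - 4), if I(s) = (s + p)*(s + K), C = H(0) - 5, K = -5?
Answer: 656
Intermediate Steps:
p = -1 (p = 2 - 1*3 = 2 - 3 = -1)
C = -4 (C = 1 - 5 = -4)
I(s) = (-1 + s)*(-5 + s) (I(s) = (s - 1)*(s - 5) = (-1 + s)*(-5 + s))
16*(I(C) - 4) = 16*((5 + (-4)² - 6*(-4)) - 4) = 16*((5 + 16 + 24) - 4) = 16*(45 - 4) = 16*41 = 656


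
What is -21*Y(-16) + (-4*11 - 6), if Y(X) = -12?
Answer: 202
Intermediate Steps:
-21*Y(-16) + (-4*11 - 6) = -21*(-12) + (-4*11 - 6) = 252 + (-44 - 6) = 252 - 50 = 202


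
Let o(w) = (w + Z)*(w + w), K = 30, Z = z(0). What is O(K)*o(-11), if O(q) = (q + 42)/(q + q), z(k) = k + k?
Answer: 1452/5 ≈ 290.40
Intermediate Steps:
z(k) = 2*k
Z = 0 (Z = 2*0 = 0)
o(w) = 2*w² (o(w) = (w + 0)*(w + w) = w*(2*w) = 2*w²)
O(q) = (42 + q)/(2*q) (O(q) = (42 + q)/((2*q)) = (42 + q)*(1/(2*q)) = (42 + q)/(2*q))
O(K)*o(-11) = ((½)*(42 + 30)/30)*(2*(-11)²) = ((½)*(1/30)*72)*(2*121) = (6/5)*242 = 1452/5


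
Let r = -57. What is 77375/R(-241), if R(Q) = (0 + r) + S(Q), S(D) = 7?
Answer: -3095/2 ≈ -1547.5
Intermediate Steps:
R(Q) = -50 (R(Q) = (0 - 57) + 7 = -57 + 7 = -50)
77375/R(-241) = 77375/(-50) = 77375*(-1/50) = -3095/2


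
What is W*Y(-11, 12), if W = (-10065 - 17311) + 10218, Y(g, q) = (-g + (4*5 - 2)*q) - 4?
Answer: -3826234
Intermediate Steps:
Y(g, q) = -4 - g + 18*q (Y(g, q) = (-g + (20 - 2)*q) - 4 = (-g + 18*q) - 4 = -4 - g + 18*q)
W = -17158 (W = -27376 + 10218 = -17158)
W*Y(-11, 12) = -17158*(-4 - 1*(-11) + 18*12) = -17158*(-4 + 11 + 216) = -17158*223 = -3826234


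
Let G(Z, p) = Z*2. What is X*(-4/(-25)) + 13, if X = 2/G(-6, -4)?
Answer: 973/75 ≈ 12.973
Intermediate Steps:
G(Z, p) = 2*Z
X = -⅙ (X = 2/((2*(-6))) = 2/(-12) = 2*(-1/12) = -⅙ ≈ -0.16667)
X*(-4/(-25)) + 13 = -(-2)/(3*(-25)) + 13 = -(-2)*(-1)/(3*25) + 13 = -⅙*4/25 + 13 = -2/75 + 13 = 973/75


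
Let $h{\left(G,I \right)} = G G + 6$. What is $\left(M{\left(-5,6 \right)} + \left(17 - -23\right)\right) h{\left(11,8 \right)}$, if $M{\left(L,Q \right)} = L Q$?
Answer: $1270$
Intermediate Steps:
$h{\left(G,I \right)} = 6 + G^{2}$ ($h{\left(G,I \right)} = G^{2} + 6 = 6 + G^{2}$)
$\left(M{\left(-5,6 \right)} + \left(17 - -23\right)\right) h{\left(11,8 \right)} = \left(\left(-5\right) 6 + \left(17 - -23\right)\right) \left(6 + 11^{2}\right) = \left(-30 + \left(17 + 23\right)\right) \left(6 + 121\right) = \left(-30 + 40\right) 127 = 10 \cdot 127 = 1270$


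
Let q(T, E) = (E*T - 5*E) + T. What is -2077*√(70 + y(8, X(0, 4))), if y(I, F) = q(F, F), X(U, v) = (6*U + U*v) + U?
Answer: -2077*√70 ≈ -17377.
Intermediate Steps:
X(U, v) = 7*U + U*v
q(T, E) = T - 5*E + E*T (q(T, E) = (-5*E + E*T) + T = T - 5*E + E*T)
y(I, F) = F² - 4*F (y(I, F) = F - 5*F + F*F = F - 5*F + F² = F² - 4*F)
-2077*√(70 + y(8, X(0, 4))) = -2077*√(70 + (0*(7 + 4))*(-4 + 0*(7 + 4))) = -2077*√(70 + (0*11)*(-4 + 0*11)) = -2077*√(70 + 0*(-4 + 0)) = -2077*√(70 + 0*(-4)) = -2077*√(70 + 0) = -2077*√70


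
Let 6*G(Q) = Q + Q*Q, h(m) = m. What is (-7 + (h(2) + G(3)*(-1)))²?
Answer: 49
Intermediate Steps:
G(Q) = Q/6 + Q²/6 (G(Q) = (Q + Q*Q)/6 = (Q + Q²)/6 = Q/6 + Q²/6)
(-7 + (h(2) + G(3)*(-1)))² = (-7 + (2 + ((⅙)*3*(1 + 3))*(-1)))² = (-7 + (2 + ((⅙)*3*4)*(-1)))² = (-7 + (2 + 2*(-1)))² = (-7 + (2 - 2))² = (-7 + 0)² = (-7)² = 49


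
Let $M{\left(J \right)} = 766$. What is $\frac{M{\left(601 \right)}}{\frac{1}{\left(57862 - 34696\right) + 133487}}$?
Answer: $119996198$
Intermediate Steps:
$\frac{M{\left(601 \right)}}{\frac{1}{\left(57862 - 34696\right) + 133487}} = \frac{766}{\frac{1}{\left(57862 - 34696\right) + 133487}} = \frac{766}{\frac{1}{23166 + 133487}} = \frac{766}{\frac{1}{156653}} = 766 \frac{1}{\frac{1}{156653}} = 766 \cdot 156653 = 119996198$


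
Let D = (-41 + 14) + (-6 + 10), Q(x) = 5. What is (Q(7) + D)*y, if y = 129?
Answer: -2322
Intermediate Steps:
D = -23 (D = -27 + 4 = -23)
(Q(7) + D)*y = (5 - 23)*129 = -18*129 = -2322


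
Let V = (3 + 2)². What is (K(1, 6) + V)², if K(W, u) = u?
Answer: 961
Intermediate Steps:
V = 25 (V = 5² = 25)
(K(1, 6) + V)² = (6 + 25)² = 31² = 961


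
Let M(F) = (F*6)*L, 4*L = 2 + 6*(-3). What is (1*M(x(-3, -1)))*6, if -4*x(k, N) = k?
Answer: -108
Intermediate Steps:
L = -4 (L = (2 + 6*(-3))/4 = (2 - 18)/4 = (1/4)*(-16) = -4)
x(k, N) = -k/4
M(F) = -24*F (M(F) = (F*6)*(-4) = (6*F)*(-4) = -24*F)
(1*M(x(-3, -1)))*6 = (1*(-(-6)*(-3)))*6 = (1*(-24*3/4))*6 = (1*(-18))*6 = -18*6 = -108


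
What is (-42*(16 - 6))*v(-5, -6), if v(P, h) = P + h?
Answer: 4620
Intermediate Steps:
(-42*(16 - 6))*v(-5, -6) = (-42*(16 - 6))*(-5 - 6) = -42*10*(-11) = -420*(-11) = 4620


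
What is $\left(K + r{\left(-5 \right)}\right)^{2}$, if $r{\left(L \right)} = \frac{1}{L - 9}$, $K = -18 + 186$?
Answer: $\frac{5527201}{196} \approx 28200.0$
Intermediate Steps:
$K = 168$
$r{\left(L \right)} = \frac{1}{-9 + L}$
$\left(K + r{\left(-5 \right)}\right)^{2} = \left(168 + \frac{1}{-9 - 5}\right)^{2} = \left(168 + \frac{1}{-14}\right)^{2} = \left(168 - \frac{1}{14}\right)^{2} = \left(\frac{2351}{14}\right)^{2} = \frac{5527201}{196}$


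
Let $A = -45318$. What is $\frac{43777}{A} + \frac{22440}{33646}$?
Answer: $- \frac{227992511}{762384714} \approx -0.29905$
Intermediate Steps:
$\frac{43777}{A} + \frac{22440}{33646} = \frac{43777}{-45318} + \frac{22440}{33646} = 43777 \left(- \frac{1}{45318}\right) + 22440 \cdot \frac{1}{33646} = - \frac{43777}{45318} + \frac{11220}{16823} = - \frac{227992511}{762384714}$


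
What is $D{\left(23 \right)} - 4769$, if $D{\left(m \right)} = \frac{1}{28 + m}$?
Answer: $- \frac{243218}{51} \approx -4769.0$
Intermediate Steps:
$D{\left(23 \right)} - 4769 = \frac{1}{28 + 23} - 4769 = \frac{1}{51} - 4769 = - \frac{243218}{51}$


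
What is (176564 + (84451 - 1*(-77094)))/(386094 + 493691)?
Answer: 338109/879785 ≈ 0.38431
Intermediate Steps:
(176564 + (84451 - 1*(-77094)))/(386094 + 493691) = (176564 + (84451 + 77094))/879785 = (176564 + 161545)*(1/879785) = 338109*(1/879785) = 338109/879785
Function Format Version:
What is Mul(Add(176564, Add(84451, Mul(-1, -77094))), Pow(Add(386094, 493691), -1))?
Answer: Rational(338109, 879785) ≈ 0.38431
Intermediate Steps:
Mul(Add(176564, Add(84451, Mul(-1, -77094))), Pow(Add(386094, 493691), -1)) = Mul(Add(176564, Add(84451, 77094)), Pow(879785, -1)) = Mul(Add(176564, 161545), Rational(1, 879785)) = Mul(338109, Rational(1, 879785)) = Rational(338109, 879785)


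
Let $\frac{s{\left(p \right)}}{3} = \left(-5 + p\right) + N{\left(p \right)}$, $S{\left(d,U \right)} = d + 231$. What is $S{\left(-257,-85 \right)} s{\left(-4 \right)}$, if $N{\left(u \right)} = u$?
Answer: $1014$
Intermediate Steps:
$S{\left(d,U \right)} = 231 + d$
$s{\left(p \right)} = -15 + 6 p$ ($s{\left(p \right)} = 3 \left(\left(-5 + p\right) + p\right) = 3 \left(-5 + 2 p\right) = -15 + 6 p$)
$S{\left(-257,-85 \right)} s{\left(-4 \right)} = \left(231 - 257\right) \left(-15 + 6 \left(-4\right)\right) = - 26 \left(-15 - 24\right) = \left(-26\right) \left(-39\right) = 1014$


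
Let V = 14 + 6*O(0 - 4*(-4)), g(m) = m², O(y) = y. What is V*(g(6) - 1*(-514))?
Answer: 60500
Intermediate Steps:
V = 110 (V = 14 + 6*(0 - 4*(-4)) = 14 + 6*(0 + 16) = 14 + 6*16 = 14 + 96 = 110)
V*(g(6) - 1*(-514)) = 110*(6² - 1*(-514)) = 110*(36 + 514) = 110*550 = 60500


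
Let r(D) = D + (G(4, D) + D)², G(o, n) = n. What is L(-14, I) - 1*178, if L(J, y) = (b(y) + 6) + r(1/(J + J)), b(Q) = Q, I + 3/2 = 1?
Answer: -8454/49 ≈ -172.53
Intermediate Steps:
I = -½ (I = -3/2 + 1 = -½ ≈ -0.50000)
r(D) = D + 4*D² (r(D) = D + (D + D)² = D + (2*D)² = D + 4*D²)
L(J, y) = 6 + y + (1 + 2/J)/(2*J) (L(J, y) = (y + 6) + (1 + 4/(J + J))/(J + J) = (6 + y) + (1 + 4/((2*J)))/((2*J)) = (6 + y) + (1/(2*J))*(1 + 4*(1/(2*J))) = (6 + y) + (1/(2*J))*(1 + 2/J) = (6 + y) + (1 + 2/J)/(2*J) = 6 + y + (1 + 2/J)/(2*J))
L(-14, I) - 1*178 = (6 - ½ + (-14)⁻² + (½)/(-14)) - 1*178 = (6 - ½ + 1/196 + (½)*(-1/14)) - 178 = (6 - ½ + 1/196 - 1/28) - 178 = 268/49 - 178 = -8454/49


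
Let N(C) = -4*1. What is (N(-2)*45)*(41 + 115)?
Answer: -28080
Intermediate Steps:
N(C) = -4
(N(-2)*45)*(41 + 115) = (-4*45)*(41 + 115) = -180*156 = -28080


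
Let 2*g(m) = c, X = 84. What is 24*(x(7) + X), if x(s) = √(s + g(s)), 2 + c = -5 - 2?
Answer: 2016 + 12*√10 ≈ 2053.9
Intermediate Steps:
c = -9 (c = -2 + (-5 - 2) = -2 - 7 = -9)
g(m) = -9/2 (g(m) = (½)*(-9) = -9/2)
x(s) = √(-9/2 + s) (x(s) = √(s - 9/2) = √(-9/2 + s))
24*(x(7) + X) = 24*(√(-18 + 4*7)/2 + 84) = 24*(√(-18 + 28)/2 + 84) = 24*(√10/2 + 84) = 24*(84 + √10/2) = 2016 + 12*√10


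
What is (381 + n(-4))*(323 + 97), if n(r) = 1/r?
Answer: 159915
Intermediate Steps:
(381 + n(-4))*(323 + 97) = (381 + 1/(-4))*(323 + 97) = (381 - 1/4)*420 = (1523/4)*420 = 159915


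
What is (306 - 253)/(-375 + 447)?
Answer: 53/72 ≈ 0.73611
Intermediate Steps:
(306 - 253)/(-375 + 447) = 53/72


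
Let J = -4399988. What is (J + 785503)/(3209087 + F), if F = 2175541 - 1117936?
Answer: -3614485/4266692 ≈ -0.84714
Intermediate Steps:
F = 1057605
(J + 785503)/(3209087 + F) = (-4399988 + 785503)/(3209087 + 1057605) = -3614485/4266692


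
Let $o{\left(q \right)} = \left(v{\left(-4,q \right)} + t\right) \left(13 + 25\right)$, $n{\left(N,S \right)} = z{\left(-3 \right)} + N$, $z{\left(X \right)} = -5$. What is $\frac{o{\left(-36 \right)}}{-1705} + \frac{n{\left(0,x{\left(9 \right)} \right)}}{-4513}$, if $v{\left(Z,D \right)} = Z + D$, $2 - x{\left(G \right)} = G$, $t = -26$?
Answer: $\frac{1029739}{699515} \approx 1.4721$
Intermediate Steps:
$x{\left(G \right)} = 2 - G$
$n{\left(N,S \right)} = -5 + N$
$v{\left(Z,D \right)} = D + Z$
$o{\left(q \right)} = -1140 + 38 q$ ($o{\left(q \right)} = \left(\left(q - 4\right) - 26\right) \left(13 + 25\right) = \left(\left(-4 + q\right) - 26\right) 38 = \left(-30 + q\right) 38 = -1140 + 38 q$)
$\frac{o{\left(-36 \right)}}{-1705} + \frac{n{\left(0,x{\left(9 \right)} \right)}}{-4513} = \frac{-1140 + 38 \left(-36\right)}{-1705} + \frac{-5 + 0}{-4513} = \left(-1140 - 1368\right) \left(- \frac{1}{1705}\right) - - \frac{5}{4513} = \left(-2508\right) \left(- \frac{1}{1705}\right) + \frac{5}{4513} = \frac{228}{155} + \frac{5}{4513} = \frac{1029739}{699515}$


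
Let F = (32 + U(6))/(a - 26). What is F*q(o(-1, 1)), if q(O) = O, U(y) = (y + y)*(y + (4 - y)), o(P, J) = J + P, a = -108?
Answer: 0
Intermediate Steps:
U(y) = 8*y (U(y) = (2*y)*4 = 8*y)
F = -40/67 (F = (32 + 8*6)/(-108 - 26) = (32 + 48)/(-134) = 80*(-1/134) = -40/67 ≈ -0.59702)
F*q(o(-1, 1)) = -40*(1 - 1)/67 = -40/67*0 = 0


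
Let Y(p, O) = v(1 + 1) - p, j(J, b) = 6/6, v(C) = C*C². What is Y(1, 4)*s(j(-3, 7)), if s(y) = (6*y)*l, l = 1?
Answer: 42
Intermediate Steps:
v(C) = C³
j(J, b) = 1 (j(J, b) = 6*(⅙) = 1)
Y(p, O) = 8 - p (Y(p, O) = (1 + 1)³ - p = 2³ - p = 8 - p)
s(y) = 6*y (s(y) = (6*y)*1 = 6*y)
Y(1, 4)*s(j(-3, 7)) = (8 - 1*1)*(6*1) = (8 - 1)*6 = 7*6 = 42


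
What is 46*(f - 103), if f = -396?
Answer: -22954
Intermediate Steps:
46*(f - 103) = 46*(-396 - 103) = 46*(-499) = -22954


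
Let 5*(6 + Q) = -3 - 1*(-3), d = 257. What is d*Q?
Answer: -1542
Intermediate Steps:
Q = -6 (Q = -6 + (-3 - 1*(-3))/5 = -6 + (-3 + 3)/5 = -6 + (⅕)*0 = -6 + 0 = -6)
d*Q = 257*(-6) = -1542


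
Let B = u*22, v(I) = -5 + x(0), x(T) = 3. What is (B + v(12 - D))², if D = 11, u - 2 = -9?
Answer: 24336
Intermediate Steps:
u = -7 (u = 2 - 9 = -7)
v(I) = -2 (v(I) = -5 + 3 = -2)
B = -154 (B = -7*22 = -154)
(B + v(12 - D))² = (-154 - 2)² = (-156)² = 24336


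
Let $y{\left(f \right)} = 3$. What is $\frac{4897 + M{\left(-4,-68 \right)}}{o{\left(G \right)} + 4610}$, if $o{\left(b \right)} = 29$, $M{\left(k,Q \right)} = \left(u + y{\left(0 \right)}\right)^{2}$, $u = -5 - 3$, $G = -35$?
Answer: $\frac{4922}{4639} \approx 1.061$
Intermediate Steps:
$u = -8$ ($u = -5 - 3 = -8$)
$M{\left(k,Q \right)} = 25$ ($M{\left(k,Q \right)} = \left(-8 + 3\right)^{2} = \left(-5\right)^{2} = 25$)
$\frac{4897 + M{\left(-4,-68 \right)}}{o{\left(G \right)} + 4610} = \frac{4897 + 25}{29 + 4610} = \frac{4922}{4639}$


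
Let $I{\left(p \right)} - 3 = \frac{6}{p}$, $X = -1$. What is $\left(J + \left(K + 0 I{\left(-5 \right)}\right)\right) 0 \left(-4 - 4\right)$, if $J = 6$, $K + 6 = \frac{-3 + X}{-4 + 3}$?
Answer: $0$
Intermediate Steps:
$K = -2$ ($K = -6 + \frac{-3 - 1}{-4 + 3} = -6 - \frac{4}{-1} = -6 - -4 = -6 + 4 = -2$)
$I{\left(p \right)} = 3 + \frac{6}{p}$
$\left(J + \left(K + 0 I{\left(-5 \right)}\right)\right) 0 \left(-4 - 4\right) = \left(6 - \left(2 + 0 \left(3 + \frac{6}{-5}\right)\right)\right) 0 \left(-4 - 4\right) = \left(6 - \left(2 + 0 \left(3 + 6 \left(- \frac{1}{5}\right)\right)\right)\right) 0 \left(-8\right) = \left(6 - \left(2 + 0 \left(3 - \frac{6}{5}\right)\right)\right) 0 = \left(6 + \left(-2 + 0 \cdot \frac{9}{5}\right)\right) 0 = \left(6 + \left(-2 + 0\right)\right) 0 = \left(6 - 2\right) 0 = 4 \cdot 0 = 0$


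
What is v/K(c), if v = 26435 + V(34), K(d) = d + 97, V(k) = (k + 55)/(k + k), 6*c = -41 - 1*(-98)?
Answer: 599223/2414 ≈ 248.23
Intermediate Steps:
c = 19/2 (c = (-41 - 1*(-98))/6 = (-41 + 98)/6 = (⅙)*57 = 19/2 ≈ 9.5000)
V(k) = (55 + k)/(2*k) (V(k) = (55 + k)/((2*k)) = (55 + k)*(1/(2*k)) = (55 + k)/(2*k))
K(d) = 97 + d
v = 1797669/68 (v = 26435 + (½)*(55 + 34)/34 = 26435 + (½)*(1/34)*89 = 26435 + 89/68 = 1797669/68 ≈ 26436.)
v/K(c) = 1797669/(68*(97 + 19/2)) = 1797669/(68*(213/2)) = (1797669/68)*(2/213) = 599223/2414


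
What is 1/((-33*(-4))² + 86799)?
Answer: 1/104223 ≈ 9.5948e-6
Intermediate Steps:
1/((-33*(-4))² + 86799) = 1/((-11*(-12))² + 86799) = 1/(132² + 86799) = 1/(17424 + 86799) = 1/104223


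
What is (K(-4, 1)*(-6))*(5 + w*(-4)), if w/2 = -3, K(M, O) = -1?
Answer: 174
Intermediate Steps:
w = -6 (w = 2*(-3) = -6)
(K(-4, 1)*(-6))*(5 + w*(-4)) = (-1*(-6))*(5 - 6*(-4)) = 6*(5 + 24) = 6*29 = 174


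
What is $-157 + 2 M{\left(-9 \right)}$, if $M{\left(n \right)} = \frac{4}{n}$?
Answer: $- \frac{1421}{9} \approx -157.89$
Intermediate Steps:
$-157 + 2 M{\left(-9 \right)} = -157 + 2 \frac{4}{-9} = -157 + 2 \cdot 4 \left(- \frac{1}{9}\right) = -157 + 2 \left(- \frac{4}{9}\right) = -157 - \frac{8}{9} = - \frac{1421}{9}$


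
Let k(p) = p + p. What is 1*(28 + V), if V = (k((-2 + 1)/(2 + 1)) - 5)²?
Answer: 541/9 ≈ 60.111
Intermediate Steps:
k(p) = 2*p
V = 289/9 (V = (2*((-2 + 1)/(2 + 1)) - 5)² = (2*(-1/3) - 5)² = (2*(-1*⅓) - 5)² = (2*(-⅓) - 5)² = (-⅔ - 5)² = (-17/3)² = 289/9 ≈ 32.111)
1*(28 + V) = 1*(28 + 289/9) = 1*(541/9) = 541/9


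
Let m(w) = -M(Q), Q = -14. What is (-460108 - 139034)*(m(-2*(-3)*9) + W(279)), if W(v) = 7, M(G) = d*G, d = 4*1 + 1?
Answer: -46133934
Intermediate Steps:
d = 5 (d = 4 + 1 = 5)
M(G) = 5*G
m(w) = 70 (m(w) = -5*(-14) = -1*(-70) = 70)
(-460108 - 139034)*(m(-2*(-3)*9) + W(279)) = (-460108 - 139034)*(70 + 7) = -599142*77 = -46133934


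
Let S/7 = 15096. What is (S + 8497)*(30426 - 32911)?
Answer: -283709965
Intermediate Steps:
S = 105672 (S = 7*15096 = 105672)
(S + 8497)*(30426 - 32911) = (105672 + 8497)*(30426 - 32911) = 114169*(-2485) = -283709965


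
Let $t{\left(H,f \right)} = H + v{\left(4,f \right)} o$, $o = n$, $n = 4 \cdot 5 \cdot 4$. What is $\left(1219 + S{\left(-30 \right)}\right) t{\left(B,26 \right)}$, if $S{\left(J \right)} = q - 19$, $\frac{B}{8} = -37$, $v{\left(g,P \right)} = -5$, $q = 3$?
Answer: $-837288$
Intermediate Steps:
$B = -296$ ($B = 8 \left(-37\right) = -296$)
$S{\left(J \right)} = -16$ ($S{\left(J \right)} = 3 - 19 = -16$)
$n = 80$ ($n = 20 \cdot 4 = 80$)
$o = 80$
$t{\left(H,f \right)} = -400 + H$ ($t{\left(H,f \right)} = H - 400 = -400 + H$)
$\left(1219 + S{\left(-30 \right)}\right) t{\left(B,26 \right)} = \left(1219 - 16\right) \left(-400 - 296\right) = 1203 \left(-696\right) = -837288$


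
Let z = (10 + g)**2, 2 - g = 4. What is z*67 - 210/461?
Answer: 1976558/461 ≈ 4287.5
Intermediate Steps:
g = -2 (g = 2 - 1*4 = 2 - 4 = -2)
z = 64 (z = (10 - 2)**2 = 8**2 = 64)
z*67 - 210/461 = 64*67 - 210/461 = 4288 - 210*1/461 = 4288 - 210/461 = 1976558/461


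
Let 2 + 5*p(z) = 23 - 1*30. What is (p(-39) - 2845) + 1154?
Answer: -8464/5 ≈ -1692.8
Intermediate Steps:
p(z) = -9/5 (p(z) = -⅖ + (23 - 1*30)/5 = -⅖ + (23 - 30)/5 = -⅖ + (⅕)*(-7) = -⅖ - 7/5 = -9/5)
(p(-39) - 2845) + 1154 = (-9/5 - 2845) + 1154 = -14234/5 + 1154 = -8464/5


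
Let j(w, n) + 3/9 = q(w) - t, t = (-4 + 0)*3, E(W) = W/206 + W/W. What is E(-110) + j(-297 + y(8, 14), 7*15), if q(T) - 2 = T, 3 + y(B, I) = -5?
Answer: -89878/309 ≈ -290.87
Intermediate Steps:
y(B, I) = -8 (y(B, I) = -3 - 5 = -8)
E(W) = 1 + W/206 (E(W) = W*(1/206) + 1 = W/206 + 1 = 1 + W/206)
q(T) = 2 + T
t = -12 (t = -4*3 = -12)
j(w, n) = 41/3 + w (j(w, n) = -1/3 + ((2 + w) - 1*(-12)) = -1/3 + ((2 + w) + 12) = -1/3 + (14 + w) = 41/3 + w)
E(-110) + j(-297 + y(8, 14), 7*15) = (1 + (1/206)*(-110)) + (41/3 + (-297 - 8)) = (1 - 55/103) + (41/3 - 305) = 48/103 - 874/3 = -89878/309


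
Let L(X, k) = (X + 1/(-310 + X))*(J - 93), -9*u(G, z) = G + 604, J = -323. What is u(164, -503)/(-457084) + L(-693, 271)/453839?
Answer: 99154636209728/156048654834321 ≈ 0.63541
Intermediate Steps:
u(G, z) = -604/9 - G/9 (u(G, z) = -(G + 604)/9 = -(604 + G)/9 = -604/9 - G/9)
L(X, k) = -416*X - 416/(-310 + X) (L(X, k) = (X + 1/(-310 + X))*(-323 - 93) = (X + 1/(-310 + X))*(-416) = -416*X - 416/(-310 + X))
u(164, -503)/(-457084) + L(-693, 271)/453839 = (-604/9 - ⅑*164)/(-457084) + (416*(-1 - 1*(-693)² + 310*(-693))/(-310 - 693))/453839 = (-604/9 - 164/9)*(-1/457084) + (416*(-1 - 1*480249 - 214830)/(-1003))*(1/453839) = -256/3*(-1/457084) + (416*(-1/1003)*(-1 - 480249 - 214830))*(1/453839) = 64/342813 + (416*(-1/1003)*(-695080))*(1/453839) = 64/342813 + (289153280/1003)*(1/453839) = 64/342813 + 289153280/455200517 = 99154636209728/156048654834321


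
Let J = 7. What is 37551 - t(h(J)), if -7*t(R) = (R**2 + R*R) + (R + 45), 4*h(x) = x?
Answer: 2103279/56 ≈ 37559.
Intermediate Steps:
h(x) = x/4
t(R) = -45/7 - 2*R**2/7 - R/7 (t(R) = -((R**2 + R*R) + (R + 45))/7 = -((R**2 + R**2) + (45 + R))/7 = -(2*R**2 + (45 + R))/7 = -(45 + R + 2*R**2)/7 = -45/7 - 2*R**2/7 - R/7)
37551 - t(h(J)) = 37551 - (-45/7 - 2*((1/4)*7)**2/7 - 7/28) = 37551 - (-45/7 - 2*(7/4)**2/7 - 1/7*7/4) = 37551 - (-45/7 - 2/7*49/16 - 1/4) = 37551 - (-45/7 - 7/8 - 1/4) = 37551 - 1*(-423/56) = 37551 + 423/56 = 2103279/56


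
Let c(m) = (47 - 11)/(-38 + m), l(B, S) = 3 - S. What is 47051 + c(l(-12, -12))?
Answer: 1082137/23 ≈ 47049.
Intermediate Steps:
c(m) = 36/(-38 + m)
47051 + c(l(-12, -12)) = 47051 + 36/(-38 + (3 - 1*(-12))) = 47051 + 36/(-38 + (3 + 12)) = 47051 + 36/(-38 + 15) = 47051 + 36/(-23) = 47051 + 36*(-1/23) = 47051 - 36/23 = 1082137/23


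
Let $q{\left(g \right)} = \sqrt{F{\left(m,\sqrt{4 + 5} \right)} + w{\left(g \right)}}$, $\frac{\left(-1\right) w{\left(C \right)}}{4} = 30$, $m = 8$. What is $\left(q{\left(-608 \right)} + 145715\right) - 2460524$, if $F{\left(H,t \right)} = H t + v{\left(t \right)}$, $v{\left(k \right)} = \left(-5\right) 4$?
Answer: $-2314809 + 2 i \sqrt{29} \approx -2.3148 \cdot 10^{6} + 10.77 i$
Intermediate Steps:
$v{\left(k \right)} = -20$
$w{\left(C \right)} = -120$ ($w{\left(C \right)} = \left(-4\right) 30 = -120$)
$F{\left(H,t \right)} = -20 + H t$ ($F{\left(H,t \right)} = H t - 20 = -20 + H t$)
$q{\left(g \right)} = 2 i \sqrt{29}$ ($q{\left(g \right)} = \sqrt{\left(-20 + 8 \sqrt{4 + 5}\right) - 120} = \sqrt{\left(-20 + 8 \sqrt{9}\right) - 120} = \sqrt{\left(-20 + 8 \cdot 3\right) - 120} = \sqrt{\left(-20 + 24\right) - 120} = \sqrt{4 - 120} = \sqrt{-116} = 2 i \sqrt{29}$)
$\left(q{\left(-608 \right)} + 145715\right) - 2460524 = \left(2 i \sqrt{29} + 145715\right) - 2460524 = \left(145715 + 2 i \sqrt{29}\right) - 2460524 = -2314809 + 2 i \sqrt{29}$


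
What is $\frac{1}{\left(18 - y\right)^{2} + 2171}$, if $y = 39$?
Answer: $\frac{1}{2612} \approx 0.00038285$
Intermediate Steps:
$\frac{1}{\left(18 - y\right)^{2} + 2171} = \frac{1}{\left(18 - 39\right)^{2} + 2171} = \frac{1}{\left(-21\right)^{2} + 2171} = \frac{1}{441 + 2171} = \frac{1}{2612}$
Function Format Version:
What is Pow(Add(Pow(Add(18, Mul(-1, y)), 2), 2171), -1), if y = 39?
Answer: Rational(1, 2612) ≈ 0.00038285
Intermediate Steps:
Pow(Add(Pow(Add(18, Mul(-1, y)), 2), 2171), -1) = Pow(Add(Pow(Add(18, Mul(-1, 39)), 2), 2171), -1) = Pow(Add(Pow(Add(18, -39), 2), 2171), -1) = Pow(Add(Pow(-21, 2), 2171), -1) = Pow(Add(441, 2171), -1) = Pow(2612, -1) = Rational(1, 2612)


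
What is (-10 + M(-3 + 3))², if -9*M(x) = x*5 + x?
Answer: 100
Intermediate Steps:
M(x) = -2*x/3 (M(x) = -(x*5 + x)/9 = -(5*x + x)/9 = -2*x/3)
(-10 + M(-3 + 3))² = (-10 - 2*(-3 + 3)/3)² = (-10 - ⅔*0)² = (-10 + 0)² = (-10)² = 100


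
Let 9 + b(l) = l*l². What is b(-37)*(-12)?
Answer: 607944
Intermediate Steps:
b(l) = -9 + l³ (b(l) = -9 + l*l² = -9 + l³)
b(-37)*(-12) = (-9 + (-37)³)*(-12) = (-9 - 50653)*(-12) = -50662*(-12) = 607944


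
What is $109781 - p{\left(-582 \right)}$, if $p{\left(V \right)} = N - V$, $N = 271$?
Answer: $108928$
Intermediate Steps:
$p{\left(V \right)} = 271 - V$
$109781 - p{\left(-582 \right)} = 109781 - \left(271 - -582\right) = 109781 - \left(271 + 582\right) = 109781 - 853 = 108928$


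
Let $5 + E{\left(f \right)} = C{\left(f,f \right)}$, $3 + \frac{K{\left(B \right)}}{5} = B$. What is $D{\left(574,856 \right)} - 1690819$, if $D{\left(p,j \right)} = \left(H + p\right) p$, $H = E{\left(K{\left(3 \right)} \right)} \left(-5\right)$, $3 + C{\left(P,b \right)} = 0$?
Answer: $-1338383$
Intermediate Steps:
$C{\left(P,b \right)} = -3$ ($C{\left(P,b \right)} = -3 + 0 = -3$)
$K{\left(B \right)} = -15 + 5 B$
$E{\left(f \right)} = -8$ ($E{\left(f \right)} = -5 - 3 = -8$)
$H = 40$ ($H = \left(-8\right) \left(-5\right) = 40$)
$D{\left(p,j \right)} = p \left(40 + p\right)$ ($D{\left(p,j \right)} = \left(40 + p\right) p = p \left(40 + p\right)$)
$D{\left(574,856 \right)} - 1690819 = 574 \left(40 + 574\right) - 1690819 = 574 \cdot 614 - 1690819 = 352436 - 1690819 = -1338383$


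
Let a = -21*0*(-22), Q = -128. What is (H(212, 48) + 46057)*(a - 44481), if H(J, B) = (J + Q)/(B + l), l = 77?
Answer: -256086413529/125 ≈ -2.0487e+9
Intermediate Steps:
a = 0 (a = 0*(-22) = 0)
H(J, B) = (-128 + J)/(77 + B) (H(J, B) = (J - 128)/(B + 77) = (-128 + J)/(77 + B))
(H(212, 48) + 46057)*(a - 44481) = ((-128 + 212)/(77 + 48) + 46057)*(0 - 44481) = (84/125 + 46057)*(-44481) = (5757209/125)*(-44481) = -256086413529/125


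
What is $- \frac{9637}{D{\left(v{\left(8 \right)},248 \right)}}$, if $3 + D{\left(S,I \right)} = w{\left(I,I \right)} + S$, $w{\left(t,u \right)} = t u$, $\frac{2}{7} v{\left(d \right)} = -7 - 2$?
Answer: $- \frac{19274}{122939} \approx -0.15678$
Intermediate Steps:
$v{\left(d \right)} = - \frac{63}{2}$ ($v{\left(d \right)} = \frac{7 \left(-7 - 2\right)}{2} = \frac{7}{2} \left(-9\right) = - \frac{63}{2}$)
$D{\left(S,I \right)} = -3 + S + I^{2}$ ($D{\left(S,I \right)} = -3 + \left(I I + S\right) = -3 + \left(I^{2} + S\right) = -3 + \left(S + I^{2}\right) = -3 + S + I^{2}$)
$- \frac{9637}{D{\left(v{\left(8 \right)},248 \right)}} = - \frac{9637}{-3 - \frac{63}{2} + 248^{2}} = - \frac{9637}{-3 - \frac{63}{2} + 61504} = - \frac{9637}{\frac{122939}{2}} = \left(-9637\right) \frac{2}{122939} = - \frac{19274}{122939}$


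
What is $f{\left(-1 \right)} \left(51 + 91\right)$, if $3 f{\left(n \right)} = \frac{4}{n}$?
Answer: $- \frac{568}{3} \approx -189.33$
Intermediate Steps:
$f{\left(n \right)} = \frac{4}{3 n}$ ($f{\left(n \right)} = \frac{4 \frac{1}{n}}{3} = \frac{4}{3 n}$)
$f{\left(-1 \right)} \left(51 + 91\right) = \frac{4}{3 \left(-1\right)} \left(51 + 91\right) = \frac{4}{3} \left(-1\right) 142 = \left(- \frac{4}{3}\right) 142 = - \frac{568}{3}$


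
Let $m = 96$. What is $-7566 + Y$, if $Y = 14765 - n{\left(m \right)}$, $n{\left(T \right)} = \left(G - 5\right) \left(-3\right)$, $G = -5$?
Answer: $7169$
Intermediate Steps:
$n{\left(T \right)} = 30$ ($n{\left(T \right)} = \left(-5 - 5\right) \left(-3\right) = \left(-10\right) \left(-3\right) = 30$)
$Y = 14735$ ($Y = 14765 - 30 = 14735$)
$-7566 + Y = -7566 + 14735 = 7169$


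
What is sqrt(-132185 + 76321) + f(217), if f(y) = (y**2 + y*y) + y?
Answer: 94395 + 2*I*sqrt(13966) ≈ 94395.0 + 236.36*I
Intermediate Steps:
f(y) = y + 2*y**2 (f(y) = (y**2 + y**2) + y = 2*y**2 + y = y + 2*y**2)
sqrt(-132185 + 76321) + f(217) = sqrt(-132185 + 76321) + 217*(1 + 2*217) = sqrt(-55864) + 217*(1 + 434) = 2*I*sqrt(13966) + 217*435 = 2*I*sqrt(13966) + 94395 = 94395 + 2*I*sqrt(13966)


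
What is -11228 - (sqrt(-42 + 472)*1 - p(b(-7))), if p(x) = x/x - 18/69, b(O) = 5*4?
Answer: -258227/23 - sqrt(430) ≈ -11248.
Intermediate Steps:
b(O) = 20
p(x) = 17/23 (p(x) = 1 - 18*1/69 = 1 - 6/23 = 17/23)
-11228 - (sqrt(-42 + 472)*1 - p(b(-7))) = -11228 - (sqrt(-42 + 472)*1 - 1*17/23) = -11228 - (sqrt(430)*1 - 17/23) = -11228 - (sqrt(430) - 17/23) = -11228 - (-17/23 + sqrt(430)) = -11228 + (17/23 - sqrt(430)) = -258227/23 - sqrt(430)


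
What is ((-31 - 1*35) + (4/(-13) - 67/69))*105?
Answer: -2112215/299 ≈ -7064.3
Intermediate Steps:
((-31 - 1*35) + (4/(-13) - 67/69))*105 = ((-31 - 35) + (4*(-1/13) - 67*1/69))*105 = (-66 + (-4/13 - 67/69))*105 = (-66 - 1147/897)*105 = -60349/897*105 = -2112215/299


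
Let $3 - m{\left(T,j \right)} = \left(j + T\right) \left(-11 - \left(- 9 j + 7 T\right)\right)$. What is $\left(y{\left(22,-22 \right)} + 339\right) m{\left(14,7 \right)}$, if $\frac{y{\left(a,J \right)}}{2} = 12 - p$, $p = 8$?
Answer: $336243$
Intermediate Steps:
$y{\left(a,J \right)} = 8$ ($y{\left(a,J \right)} = 2 \left(12 - 8\right) = 2 \cdot 4 = 8$)
$m{\left(T,j \right)} = 3 - \left(T + j\right) \left(-11 - 7 T + 9 j\right)$ ($m{\left(T,j \right)} = 3 - \left(j + T\right) \left(-11 - \left(- 9 j + 7 T\right)\right) = 3 - \left(T + j\right) \left(-11 - 7 T + 9 j\right)$)
$\left(y{\left(22,-22 \right)} + 339\right) m{\left(14,7 \right)} = \left(8 + 339\right) \left(3 - 9 \cdot 7^{2} + 7 \cdot 14^{2} + 11 \cdot 14 + 11 \cdot 7 - 28 \cdot 7\right) = 347 \left(3 - 441 + 7 \cdot 196 + 154 + 77 - 196\right) = 347 \left(3 - 441 + 1372 + 154 + 77 - 196\right) = 347 \cdot 969 = 336243$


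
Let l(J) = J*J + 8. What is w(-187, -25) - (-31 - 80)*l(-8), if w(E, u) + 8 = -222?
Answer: 7762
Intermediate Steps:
l(J) = 8 + J² (l(J) = J² + 8 = 8 + J²)
w(E, u) = -230 (w(E, u) = -8 - 222 = -230)
w(-187, -25) - (-31 - 80)*l(-8) = -230 - (-31 - 80)*(8 + (-8)²) = -230 - (-111)*(8 + 64) = -230 - (-111)*72 = -230 - 1*(-7992) = -230 + 7992 = 7762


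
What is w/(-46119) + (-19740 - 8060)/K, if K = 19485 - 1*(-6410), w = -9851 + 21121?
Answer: -314788970/238850301 ≈ -1.3179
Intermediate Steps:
w = 11270
K = 25895 (K = 19485 + 6410 = 25895)
w/(-46119) + (-19740 - 8060)/K = 11270/(-46119) + (-19740 - 8060)/25895 = 11270*(-1/46119) - 27800*1/25895 = -11270/46119 - 5560/5179 = -314788970/238850301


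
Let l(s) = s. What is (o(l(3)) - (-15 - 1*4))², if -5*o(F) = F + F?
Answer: 7921/25 ≈ 316.84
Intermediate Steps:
o(F) = -2*F/5 (o(F) = -(F + F)/5 = -2*F/5)
(o(l(3)) - (-15 - 1*4))² = (-⅖*3 - (-15 - 1*4))² = (-6/5 - (-15 - 4))² = (-6/5 - 1*(-19))² = (-6/5 + 19)² = (89/5)² = 7921/25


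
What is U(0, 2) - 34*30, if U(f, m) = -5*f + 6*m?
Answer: -1008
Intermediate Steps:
U(0, 2) - 34*30 = (-5*0 + 6*2) - 34*30 = (0 + 12) - 1020 = 12 - 1020 = -1008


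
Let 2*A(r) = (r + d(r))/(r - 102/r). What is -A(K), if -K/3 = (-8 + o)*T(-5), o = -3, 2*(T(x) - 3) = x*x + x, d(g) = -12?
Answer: -59631/122626 ≈ -0.48628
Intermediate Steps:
T(x) = 3 + x/2 + x²/2 (T(x) = 3 + (x*x + x)/2 = 3 + (x² + x)/2 = 3 + (x + x²)/2 = 3 + (x/2 + x²/2) = 3 + x/2 + x²/2)
K = 429 (K = -3*(-8 - 3)*(3 + (½)*(-5) + (½)*(-5)²) = -(-33)*(3 - 5/2 + (½)*25) = -(-33)*(3 - 5/2 + 25/2) = -(-33)*13 = -3*(-143) = 429)
A(r) = (-12 + r)/(2*(r - 102/r)) (A(r) = ((r - 12)/(r - 102/r))/2 = ((-12 + r)/(r - 102/r))/2 = (-12 + r)/(2*(r - 102/r)))
-A(K) = -429*(-12 + 429)/(2*(-102 + 429²)) = -429*417/(2*(-102 + 184041)) = -429*417/(2*183939) = -1*59631/122626 = -59631/122626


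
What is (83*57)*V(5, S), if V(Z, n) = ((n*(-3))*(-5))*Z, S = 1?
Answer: 354825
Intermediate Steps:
V(Z, n) = 15*Z*n (V(Z, n) = (-3*n*(-5))*Z = (15*n)*Z = 15*Z*n)
(83*57)*V(5, S) = (83*57)*(15*5*1) = 4731*75 = 354825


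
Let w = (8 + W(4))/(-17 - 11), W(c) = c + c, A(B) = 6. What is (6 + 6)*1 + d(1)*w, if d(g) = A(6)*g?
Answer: 60/7 ≈ 8.5714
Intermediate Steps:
W(c) = 2*c
d(g) = 6*g
w = -4/7 (w = (8 + 2*4)/(-17 - 11) = (8 + 8)/(-28) = 16*(-1/28) = -4/7 ≈ -0.57143)
(6 + 6)*1 + d(1)*w = (6 + 6)*1 + (6*1)*(-4/7) = 12*1 + 6*(-4/7) = 12 - 24/7 = 60/7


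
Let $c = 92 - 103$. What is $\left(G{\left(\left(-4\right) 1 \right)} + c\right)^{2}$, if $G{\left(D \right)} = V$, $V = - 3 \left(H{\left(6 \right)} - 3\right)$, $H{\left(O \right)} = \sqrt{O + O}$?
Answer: $112 + 24 \sqrt{3} \approx 153.57$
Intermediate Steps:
$H{\left(O \right)} = \sqrt{2} \sqrt{O}$ ($H{\left(O \right)} = \sqrt{2 O} = \sqrt{2} \sqrt{O}$)
$c = -11$
$V = 9 - 6 \sqrt{3}$ ($V = - 3 \left(\sqrt{2} \sqrt{6} - 3\right) = - 3 \left(2 \sqrt{3} - 3\right) = - 3 \left(-3 + 2 \sqrt{3}\right) = 9 - 6 \sqrt{3} \approx -1.3923$)
$G{\left(D \right)} = 9 - 6 \sqrt{3}$
$\left(G{\left(\left(-4\right) 1 \right)} + c\right)^{2} = \left(\left(9 - 6 \sqrt{3}\right) - 11\right)^{2} = \left(-2 - 6 \sqrt{3}\right)^{2}$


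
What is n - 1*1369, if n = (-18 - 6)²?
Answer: -793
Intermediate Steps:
n = 576 (n = (-24)² = 576)
n - 1*1369 = 576 - 1*1369 = 576 - 1369 = -793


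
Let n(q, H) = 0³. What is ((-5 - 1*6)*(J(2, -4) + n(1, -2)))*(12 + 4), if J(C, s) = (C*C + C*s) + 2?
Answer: 352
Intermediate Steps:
J(C, s) = 2 + C² + C*s (J(C, s) = (C² + C*s) + 2 = 2 + C² + C*s)
n(q, H) = 0
((-5 - 1*6)*(J(2, -4) + n(1, -2)))*(12 + 4) = ((-5 - 1*6)*((2 + 2² + 2*(-4)) + 0))*(12 + 4) = ((-5 - 6)*((2 + 4 - 8) + 0))*16 = -11*(-2 + 0)*16 = -11*(-2)*16 = 22*16 = 352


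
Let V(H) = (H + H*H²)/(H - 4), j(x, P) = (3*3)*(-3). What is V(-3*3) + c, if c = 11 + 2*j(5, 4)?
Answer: 179/13 ≈ 13.769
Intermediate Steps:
j(x, P) = -27 (j(x, P) = 9*(-3) = -27)
c = -43 (c = 11 + 2*(-27) = 11 - 54 = -43)
V(H) = (H + H³)/(-4 + H)
V(-3*3) + c = (-3*3 + (-3*3)³)/(-4 - 3*3) - 43 = (-9 + (-9)³)/(-4 - 9) - 43 = (-9 - 729)/(-13) - 43 = -1/13*(-738) - 43 = 738/13 - 43 = 179/13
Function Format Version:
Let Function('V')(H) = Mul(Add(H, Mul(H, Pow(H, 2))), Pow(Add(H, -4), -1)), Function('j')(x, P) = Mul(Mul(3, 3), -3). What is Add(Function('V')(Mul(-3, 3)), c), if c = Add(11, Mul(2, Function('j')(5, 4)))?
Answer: Rational(179, 13) ≈ 13.769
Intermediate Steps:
Function('j')(x, P) = -27 (Function('j')(x, P) = Mul(9, -3) = -27)
c = -43 (c = Add(11, Mul(2, -27)) = Add(11, -54) = -43)
Function('V')(H) = Mul(Pow(Add(-4, H), -1), Add(H, Pow(H, 3))) (Function('V')(H) = Mul(Add(H, Pow(H, 3)), Pow(Add(-4, H), -1)) = Mul(Pow(Add(-4, H), -1), Add(H, Pow(H, 3))))
Add(Function('V')(Mul(-3, 3)), c) = Add(Mul(Pow(Add(-4, Mul(-3, 3)), -1), Add(Mul(-3, 3), Pow(Mul(-3, 3), 3))), -43) = Add(Mul(Pow(Add(-4, -9), -1), Add(-9, Pow(-9, 3))), -43) = Add(Mul(Pow(-13, -1), Add(-9, -729)), -43) = Add(Mul(Rational(-1, 13), -738), -43) = Add(Rational(738, 13), -43) = Rational(179, 13)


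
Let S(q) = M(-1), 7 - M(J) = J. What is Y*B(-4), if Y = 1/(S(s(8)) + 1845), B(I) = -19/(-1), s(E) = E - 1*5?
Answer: 19/1853 ≈ 0.010254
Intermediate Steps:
M(J) = 7 - J
s(E) = -5 + E (s(E) = E - 5 = -5 + E)
S(q) = 8 (S(q) = 7 - 1*(-1) = 7 + 1 = 8)
B(I) = 19 (B(I) = -19*(-1) = 19)
Y = 1/1853 (Y = 1/(8 + 1845) = 1/1853 ≈ 0.00053967)
Y*B(-4) = (1/1853)*19 = 19/1853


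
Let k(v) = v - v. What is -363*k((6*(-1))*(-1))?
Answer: 0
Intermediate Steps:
k(v) = 0
-363*k((6*(-1))*(-1)) = -363*0 = 0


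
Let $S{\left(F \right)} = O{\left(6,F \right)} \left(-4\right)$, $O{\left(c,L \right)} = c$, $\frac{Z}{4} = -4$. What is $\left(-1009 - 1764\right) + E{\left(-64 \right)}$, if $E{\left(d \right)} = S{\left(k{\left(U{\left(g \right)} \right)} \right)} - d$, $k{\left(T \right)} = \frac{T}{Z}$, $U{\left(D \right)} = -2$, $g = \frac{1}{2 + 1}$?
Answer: $-2733$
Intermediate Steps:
$Z = -16$ ($Z = 4 \left(-4\right) = -16$)
$g = \frac{1}{3} \approx 0.33333$
$k{\left(T \right)} = - \frac{T}{16}$ ($k{\left(T \right)} = \frac{T}{-16} = T \left(- \frac{1}{16}\right) = - \frac{T}{16}$)
$S{\left(F \right)} = -24$ ($S{\left(F \right)} = 6 \left(-4\right) = -24$)
$E{\left(d \right)} = -24 - d$
$\left(-1009 - 1764\right) + E{\left(-64 \right)} = \left(-1009 - 1764\right) - -40 = \left(-1009 - 1764\right) + \left(-24 + 64\right) = -2773 + 40 = -2733$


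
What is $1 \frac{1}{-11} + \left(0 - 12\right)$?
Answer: $- \frac{133}{11} \approx -12.091$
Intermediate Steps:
$1 \frac{1}{-11} + \left(0 - 12\right) = 1 \left(- \frac{1}{11}\right) + \left(0 - 12\right) = - \frac{1}{11} - 12 = - \frac{133}{11}$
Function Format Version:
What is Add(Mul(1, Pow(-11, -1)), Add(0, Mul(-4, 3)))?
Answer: Rational(-133, 11) ≈ -12.091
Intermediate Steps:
Add(Mul(1, Pow(-11, -1)), Add(0, Mul(-4, 3))) = Add(Mul(1, Rational(-1, 11)), Add(0, -12)) = Add(Rational(-1, 11), -12) = Rational(-133, 11)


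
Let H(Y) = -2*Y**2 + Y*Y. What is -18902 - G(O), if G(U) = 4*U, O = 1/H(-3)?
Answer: -170114/9 ≈ -18902.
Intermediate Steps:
H(Y) = -Y**2 (H(Y) = -2*Y**2 + Y**2 = -Y**2)
O = -1/9 (O = 1/(-1*(-3)**2) = 1/(-1*9) = 1/(-9) = -1/9 ≈ -0.11111)
-18902 - G(O) = -18902 - 4*(-1)/9 = -18902 - 1*(-4/9) = -18902 + 4/9 = -170114/9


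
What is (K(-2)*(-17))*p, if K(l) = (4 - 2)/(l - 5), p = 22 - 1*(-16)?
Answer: 1292/7 ≈ 184.57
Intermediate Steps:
p = 38 (p = 22 + 16 = 38)
K(l) = 2/(-5 + l)
(K(-2)*(-17))*p = ((2/(-5 - 2))*(-17))*38 = ((2/(-7))*(-17))*38 = ((2*(-⅐))*(-17))*38 = -2/7*(-17)*38 = (34/7)*38 = 1292/7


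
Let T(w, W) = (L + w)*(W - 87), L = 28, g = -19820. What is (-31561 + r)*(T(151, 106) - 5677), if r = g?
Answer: 116943156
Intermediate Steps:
r = -19820
T(w, W) = (-87 + W)*(28 + w) (T(w, W) = (28 + w)*(W - 87) = (28 + w)*(-87 + W) = (-87 + W)*(28 + w))
(-31561 + r)*(T(151, 106) - 5677) = (-31561 - 19820)*((-2436 - 87*151 + 28*106 + 106*151) - 5677) = -51381*((-2436 - 13137 + 2968 + 16006) - 5677) = -51381*(3401 - 5677) = -51381*(-2276) = 116943156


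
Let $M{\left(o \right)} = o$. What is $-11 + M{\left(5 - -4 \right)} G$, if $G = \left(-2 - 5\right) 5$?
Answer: $-326$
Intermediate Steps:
$G = -35$ ($G = \left(-7\right) 5 = -35$)
$-11 + M{\left(5 - -4 \right)} G = -11 + \left(5 - -4\right) \left(-35\right) = -11 + \left(5 + 4\right) \left(-35\right) = -11 + 9 \left(-35\right) = -11 - 315 = -326$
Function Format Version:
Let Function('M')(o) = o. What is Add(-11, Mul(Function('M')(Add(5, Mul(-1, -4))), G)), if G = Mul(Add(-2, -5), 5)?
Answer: -326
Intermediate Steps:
G = -35 (G = Mul(-7, 5) = -35)
Add(-11, Mul(Function('M')(Add(5, Mul(-1, -4))), G)) = Add(-11, Mul(Add(5, Mul(-1, -4)), -35)) = Add(-11, Mul(Add(5, 4), -35)) = Add(-11, Mul(9, -35)) = Add(-11, -315) = -326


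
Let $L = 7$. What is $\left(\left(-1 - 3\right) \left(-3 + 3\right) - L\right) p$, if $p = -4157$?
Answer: $29099$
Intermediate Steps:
$\left(\left(-1 - 3\right) \left(-3 + 3\right) - L\right) p = \left(\left(-1 - 3\right) \left(-3 + 3\right) - 7\right) \left(-4157\right) = \left(\left(-4\right) 0 - 7\right) \left(-4157\right) = \left(0 - 7\right) \left(-4157\right) = \left(-7\right) \left(-4157\right) = 29099$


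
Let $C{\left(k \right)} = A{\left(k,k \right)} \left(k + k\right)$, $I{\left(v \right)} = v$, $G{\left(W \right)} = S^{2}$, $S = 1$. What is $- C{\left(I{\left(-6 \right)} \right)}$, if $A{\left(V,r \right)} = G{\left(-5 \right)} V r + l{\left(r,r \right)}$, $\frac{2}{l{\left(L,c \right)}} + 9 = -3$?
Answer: $430$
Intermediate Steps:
$l{\left(L,c \right)} = - \frac{1}{6}$ ($l{\left(L,c \right)} = \frac{2}{-9 - 3} = \frac{2}{-12} = 2 \left(- \frac{1}{12}\right) = - \frac{1}{6}$)
$G{\left(W \right)} = 1$ ($G{\left(W \right)} = 1^{2} = 1$)
$A{\left(V,r \right)} = - \frac{1}{6} + V r$ ($A{\left(V,r \right)} = 1 V r - \frac{1}{6} = V r - \frac{1}{6} = - \frac{1}{6} + V r$)
$C{\left(k \right)} = 2 k \left(- \frac{1}{6} + k^{2}\right)$ ($C{\left(k \right)} = \left(- \frac{1}{6} + k k\right) \left(k + k\right) = \left(- \frac{1}{6} + k^{2}\right) 2 k = 2 k \left(- \frac{1}{6} + k^{2}\right)$)
$- C{\left(I{\left(-6 \right)} \right)} = - (2 \left(-6\right)^{3} - -2) = - (2 \left(-216\right) + 2) = - (-432 + 2) = \left(-1\right) \left(-430\right) = 430$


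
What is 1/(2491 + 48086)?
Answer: 1/50577 ≈ 1.9772e-5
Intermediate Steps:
1/(2491 + 48086) = 1/50577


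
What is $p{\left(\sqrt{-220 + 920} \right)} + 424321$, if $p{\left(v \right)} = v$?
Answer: $424321 + 10 \sqrt{7} \approx 4.2435 \cdot 10^{5}$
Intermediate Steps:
$p{\left(\sqrt{-220 + 920} \right)} + 424321 = \sqrt{-220 + 920} + 424321 = \sqrt{700} + 424321 = 10 \sqrt{7} + 424321 = 424321 + 10 \sqrt{7}$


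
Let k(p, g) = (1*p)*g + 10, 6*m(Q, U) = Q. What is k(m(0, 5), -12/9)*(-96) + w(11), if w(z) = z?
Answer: -949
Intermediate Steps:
m(Q, U) = Q/6
k(p, g) = 10 + g*p (k(p, g) = p*g + 10 = g*p + 10 = 10 + g*p)
k(m(0, 5), -12/9)*(-96) + w(11) = (10 + (-12/9)*((⅙)*0))*(-96) + 11 = (10 - 12*⅑*0)*(-96) + 11 = (10 - 4/3*0)*(-96) + 11 = (10 + 0)*(-96) + 11 = 10*(-96) + 11 = -960 + 11 = -949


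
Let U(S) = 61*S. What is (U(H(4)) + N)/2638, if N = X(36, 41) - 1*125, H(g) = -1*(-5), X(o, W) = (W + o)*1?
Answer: 257/2638 ≈ 0.097422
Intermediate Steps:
X(o, W) = W + o
H(g) = 5
N = -48 (N = (41 + 36) - 1*125 = 77 - 125 = -48)
(U(H(4)) + N)/2638 = (61*5 - 48)/2638 = (305 - 48)*(1/2638) = 257*(1/2638) = 257/2638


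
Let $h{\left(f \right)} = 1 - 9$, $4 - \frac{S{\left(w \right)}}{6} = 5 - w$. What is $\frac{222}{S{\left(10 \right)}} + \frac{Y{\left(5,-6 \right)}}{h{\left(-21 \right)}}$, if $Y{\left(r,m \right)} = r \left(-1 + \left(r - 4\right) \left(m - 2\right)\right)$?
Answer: $\frac{701}{72} \approx 9.7361$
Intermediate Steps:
$S{\left(w \right)} = -6 + 6 w$ ($S{\left(w \right)} = 24 - 6 \left(5 - w\right) = 24 + \left(-30 + 6 w\right) = -6 + 6 w$)
$Y{\left(r,m \right)} = r \left(-1 + \left(-4 + r\right) \left(-2 + m\right)\right)$
$h{\left(f \right)} = -8$
$\frac{222}{S{\left(10 \right)}} + \frac{Y{\left(5,-6 \right)}}{h{\left(-21 \right)}} = \frac{222}{-6 + 6 \cdot 10} + \frac{5 \left(7 - -24 - 10 - 30\right)}{-8} = \frac{222}{-6 + 60} + 5 \left(7 + 24 - 10 - 30\right) \left(- \frac{1}{8}\right) = \frac{222}{54} + 5 \left(-9\right) \left(- \frac{1}{8}\right) = 222 \cdot \frac{1}{54} - - \frac{45}{8} = \frac{37}{9} + \frac{45}{8} = \frac{701}{72}$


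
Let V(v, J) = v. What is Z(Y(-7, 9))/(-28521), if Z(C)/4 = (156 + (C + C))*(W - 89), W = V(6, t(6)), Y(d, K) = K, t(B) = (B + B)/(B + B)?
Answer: 19256/9507 ≈ 2.0255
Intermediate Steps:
t(B) = 1 (t(B) = (2*B)/((2*B)) = (2*B)*(1/(2*B)) = 1)
W = 6
Z(C) = -51792 - 664*C (Z(C) = 4*((156 + (C + C))*(6 - 89)) = 4*((156 + 2*C)*(-83)) = 4*(-12948 - 166*C) = -51792 - 664*C)
Z(Y(-7, 9))/(-28521) = (-51792 - 664*9)/(-28521) = (-51792 - 5976)*(-1/28521) = -57768*(-1/28521) = 19256/9507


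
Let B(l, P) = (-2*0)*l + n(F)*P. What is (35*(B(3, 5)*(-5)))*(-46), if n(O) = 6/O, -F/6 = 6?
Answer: -20125/3 ≈ -6708.3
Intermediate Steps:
F = -36 (F = -6*6 = -36)
B(l, P) = -P/6 (B(l, P) = (-2*0)*l + (6/(-36))*P = 0*l + (6*(-1/36))*P = 0 - P/6 = -P/6)
(35*(B(3, 5)*(-5)))*(-46) = (35*(-1/6*5*(-5)))*(-46) = (35*(-5/6*(-5)))*(-46) = (35*(25/6))*(-46) = (875/6)*(-46) = -20125/3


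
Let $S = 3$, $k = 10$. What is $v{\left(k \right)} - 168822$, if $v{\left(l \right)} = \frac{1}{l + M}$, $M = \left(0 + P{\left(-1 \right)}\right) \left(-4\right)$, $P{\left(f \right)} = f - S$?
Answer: $- \frac{4389371}{26} \approx -1.6882 \cdot 10^{5}$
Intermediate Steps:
$P{\left(f \right)} = -3 + f$ ($P{\left(f \right)} = f - 3 = -3 + f$)
$M = 16$ ($M = \left(0 - 4\right) \left(-4\right) = \left(-4\right) \left(-4\right) = 16$)
$v{\left(l \right)} = \frac{1}{16 + l}$ ($v{\left(l \right)} = \frac{1}{l + 16} = \frac{1}{16 + l}$)
$v{\left(k \right)} - 168822 = \frac{1}{16 + 10} - 168822 = \frac{1}{26} - 168822 = - \frac{4389371}{26}$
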